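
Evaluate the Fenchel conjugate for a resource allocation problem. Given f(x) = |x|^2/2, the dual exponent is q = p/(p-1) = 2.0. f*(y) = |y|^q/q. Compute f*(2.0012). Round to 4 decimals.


The conjugate exponent q satisfies 1/p + 1/q = 1.
p = 2, so q = 2/(2 - 1) = 2.0
|y|^q = 2.0012^2.0 = 4.0048
f*(2.0012) = 4.0048 / 2.0 = 2.0024


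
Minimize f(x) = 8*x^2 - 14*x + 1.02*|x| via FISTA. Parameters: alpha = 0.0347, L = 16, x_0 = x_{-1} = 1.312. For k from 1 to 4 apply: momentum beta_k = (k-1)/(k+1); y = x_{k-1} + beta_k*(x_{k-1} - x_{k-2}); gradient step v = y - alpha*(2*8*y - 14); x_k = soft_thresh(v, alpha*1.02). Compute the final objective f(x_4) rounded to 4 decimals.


FISTA on f(x) = 8*x^2 - 14*x + 1.02*|x|
L = 16, alpha = 0.0347
Iteration 1: beta = 0.0, y = 1.312 + 0.0*(1.312 - 1.312) = 1.312
  grad(y) = 6.992, v = y - alpha*grad = 1.0694
  prox(v) = soft_thresh(1.0694, 0.0354) = 1.034
Iteration 2: beta = 0.3333, y = 1.034 + 0.3333*(1.034 - 1.312) = 0.9413
  grad(y) = 1.061, v = y - alpha*grad = 0.9045
  prox(v) = soft_thresh(0.9045, 0.0354) = 0.8691
Iteration 3: beta = 0.5, y = 0.8691 + 0.5*(0.8691 - 1.034) = 0.7867
  grad(y) = -1.4134, v = y - alpha*grad = 0.8357
  prox(v) = soft_thresh(0.8357, 0.0354) = 0.8003
Iteration 4: beta = 0.6, y = 0.8003 + 0.6*(0.8003 - 0.8691) = 0.759
  grad(y) = -1.8554, v = y - alpha*grad = 0.8234
  prox(v) = soft_thresh(0.8234, 0.0354) = 0.788
f(x_4) = 8*0.788^2 - 14*0.788 + 1.02*|0.788| = -5.2607


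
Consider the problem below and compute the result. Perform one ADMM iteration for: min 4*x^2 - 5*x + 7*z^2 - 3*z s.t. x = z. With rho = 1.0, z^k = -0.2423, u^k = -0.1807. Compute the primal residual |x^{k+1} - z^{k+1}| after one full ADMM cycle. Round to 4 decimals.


ADMM iteration with rho = 1.0, z^k = -0.2423, u^k = -0.1807
Step 1: x-update.
Minimize 4*x^2 - 5*x + (1.0/2)*(x + 0.2423 - 0.1807)^2
FOC: (2*4 + 1.0)*x = 5 + 1.0*(-0.2423 + 0.1807)
x^{k+1} = 0.5487
Step 2: z-update.
Minimize 7*z^2 - 3*z + (1.0/2)*(0.5487 - z - 0.1807)^2
FOC: (2*7 + 1.0)*z = 3 + 1.0*(0.5487 - 0.1807)
z^{k+1} = 0.2245
Step 3: u-update.
u^{k+1} = -0.1807 + 0.5487 - 0.2245 = 0.1435
Step 4: Primal residual = |0.5487 - 0.2245| = 0.3242


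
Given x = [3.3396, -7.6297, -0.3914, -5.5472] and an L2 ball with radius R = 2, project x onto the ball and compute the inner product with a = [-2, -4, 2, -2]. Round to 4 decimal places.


Step 1: Compute ||x|| (intermediates to 6 decimals).
||x|| = sqrt(3.3396^2 + (-7.6297)^2 + (-0.3914)^2 + (-5.5472)^2) = 10.014483
Step 2: Project.
Since ||x|| > R, scale = R/||x|| = 2/10.014483 = 0.199711, proj(x) = scale * x
proj(x) = [0.666955, -1.523735, -0.078167, -1.107837]
Step 3: Dot product.
a^T * proj(x) = -2*0.666955 - 4*(-1.523735) + 2*(-0.078167) - 2*(-1.107837) = 6.8204


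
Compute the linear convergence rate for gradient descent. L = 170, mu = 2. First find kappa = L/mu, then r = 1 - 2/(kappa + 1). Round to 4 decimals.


Step 1: Compute the condition number.
kappa = L/mu = 170/2 = 85.0
Step 2: Compute the convergence rate.
r = 1 - 2/(kappa + 1) = 1 - 2*mu/(L + mu) = (L - mu)/(L + mu) = 168/172 = 0.9767


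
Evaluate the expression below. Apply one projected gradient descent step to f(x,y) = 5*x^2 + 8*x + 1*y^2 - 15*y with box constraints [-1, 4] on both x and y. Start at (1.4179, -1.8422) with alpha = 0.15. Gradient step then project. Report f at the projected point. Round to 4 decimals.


Step 1: Compute gradient at (1.4179, -1.8422).
grad_x = 2*5*1.4179 + 8 = 22.179
grad_y = 2*1*-1.8422 - 15 = -18.6844
Step 2: Gradient step.
x_raw = 1.4179 - 0.15*22.179 = -1.909
y_raw = -1.8422 - 0.15*-18.6844 = 0.9605
Step 3: Project onto [-1, 4].
x_proj = clip(-1.909) = -1.0
y_proj = clip(0.9605) = 0.9605
Step 4: Evaluate f.
f(-1.0, 0.9605) = -16.4844


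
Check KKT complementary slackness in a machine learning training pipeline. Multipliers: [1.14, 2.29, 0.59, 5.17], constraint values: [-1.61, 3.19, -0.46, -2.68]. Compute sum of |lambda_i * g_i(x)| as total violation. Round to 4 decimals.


KKT complementary slackness check:
lambda_1 * g_1 = 1.14 * -1.61 = -1.8354
lambda_2 * g_2 = 2.29 * 3.19 = 7.3051
lambda_3 * g_3 = 0.59 * -0.46 = -0.2714
lambda_4 * g_4 = 5.17 * -2.68 = -13.8556
Total violation = 1.8354 + 7.3051 + 0.2714 + 13.8556 = 23.2675


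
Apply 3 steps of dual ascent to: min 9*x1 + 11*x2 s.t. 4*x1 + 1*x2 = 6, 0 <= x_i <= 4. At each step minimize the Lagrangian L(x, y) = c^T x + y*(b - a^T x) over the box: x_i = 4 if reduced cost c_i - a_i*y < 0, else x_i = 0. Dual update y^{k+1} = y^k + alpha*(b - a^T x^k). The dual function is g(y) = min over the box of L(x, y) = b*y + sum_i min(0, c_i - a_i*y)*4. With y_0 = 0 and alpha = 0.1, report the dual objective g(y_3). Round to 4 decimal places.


Dual ascent for LP: min 9*x1 + 11*x2, 4*x1 + 1*x2 = 6, 0 <= x_i <= 4
Step 1: y^k = 0.0, reduced costs: (9.0, 11.0)
  x^k = (0.0, 0.0), subgradient = b - a^T x = 6.0
  y^{k+1} = 0.0 + 0.1*6.0 = 0.6
Step 2: y^k = 0.6, reduced costs: (6.6, 10.4)
  x^k = (0.0, 0.0), subgradient = b - a^T x = 6.0
  y^{k+1} = 0.6 + 0.1*6.0 = 1.2
Step 3: y^k = 1.2, reduced costs: (4.2, 9.8)
  x^k = (0.0, 0.0), subgradient = b - a^T x = 6.0
  y^{k+1} = 1.2 + 0.1*6.0 = 1.8
Dual objective at y_3 = 1.8: reduced costs (1.8, 9.2), box minimizer x = (0.0, 0.0)
g(y_3) = b*y + (c1 - a1*y)*x1 + (c2 - a2*y)*x2 = 6*1.8 + 1.8*0.0 + 9.2*0.0 = 10.8 + 0.0 + 0.0 = 10.8


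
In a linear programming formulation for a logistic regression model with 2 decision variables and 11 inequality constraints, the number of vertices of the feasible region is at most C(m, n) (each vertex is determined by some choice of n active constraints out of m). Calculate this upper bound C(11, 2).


Each vertex corresponds to some choice of n active constraints out of m, so the number of vertices is at most C(m, n) = m! / (n!(m-n)!).
m = 11, n = 2
Numerator: 11 * 10
Denominator: 2! = 2
C(11, 2) = 55


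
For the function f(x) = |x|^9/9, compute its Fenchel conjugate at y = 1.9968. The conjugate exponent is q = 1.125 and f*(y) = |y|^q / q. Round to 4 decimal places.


The conjugate exponent q satisfies 1/p + 1/q = 1.
p = 9, so q = 9/(9 - 1) = 1.125
|y|^q = 1.9968^1.125 = 2.1771
f*(1.9968) = 2.1771 / 1.125 = 1.9352


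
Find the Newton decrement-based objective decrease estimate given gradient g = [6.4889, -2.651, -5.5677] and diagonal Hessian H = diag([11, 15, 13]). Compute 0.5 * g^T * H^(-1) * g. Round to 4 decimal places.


Step 1: H is diagonal, so H^(-1) * g = [0.5899, -0.1767, -0.4283].
Step 2: g^T H^(-1) g = sum_i g_i^2 / H_ii
  = (6.4889)^2/11 + (-2.651)^2/15 + (-5.5677)^2/13
  = 3.8278 + 0.4685 + 2.3846 = 6.6809
Step 3: Objective decrease = 0.5 * g^T H^(-1) g = 3.3404


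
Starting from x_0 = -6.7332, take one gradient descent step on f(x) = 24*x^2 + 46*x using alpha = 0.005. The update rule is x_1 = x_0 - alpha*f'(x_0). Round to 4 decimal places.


We compute the gradient at x_0 and apply the update.
f'(x) = 48*x + 46
f'(-6.7332) = 48*-6.7332 + 46 = -277.1936
x_1 = -6.7332 - 0.005*-277.1936 = -5.3472


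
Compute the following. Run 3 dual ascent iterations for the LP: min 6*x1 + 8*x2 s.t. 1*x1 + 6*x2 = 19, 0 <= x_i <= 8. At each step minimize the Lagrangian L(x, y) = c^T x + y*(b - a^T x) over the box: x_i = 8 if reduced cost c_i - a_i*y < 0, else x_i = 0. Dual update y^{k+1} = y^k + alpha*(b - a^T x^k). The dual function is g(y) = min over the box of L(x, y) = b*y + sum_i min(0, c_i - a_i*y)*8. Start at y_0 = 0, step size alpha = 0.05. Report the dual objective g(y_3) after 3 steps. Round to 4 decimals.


Dual ascent for LP: min 6*x1 + 8*x2, 1*x1 + 6*x2 = 19, 0 <= x_i <= 8
Step 1: y^k = 0.0, reduced costs: (6.0, 8.0)
  x^k = (0.0, 0.0), subgradient = b - a^T x = 19.0
  y^{k+1} = 0.0 + 0.05*19.0 = 0.95
Step 2: y^k = 0.95, reduced costs: (5.05, 2.3)
  x^k = (0.0, 0.0), subgradient = b - a^T x = 19.0
  y^{k+1} = 0.95 + 0.05*19.0 = 1.9
Step 3: y^k = 1.9, reduced costs: (4.1, -3.4)
  x^k = (0.0, 8.0), subgradient = b - a^T x = -29.0
  y^{k+1} = 1.9 + 0.05*-29.0 = 0.45
Dual objective at y_3 = 0.45: reduced costs (5.55, 5.3), box minimizer x = (0.0, 0.0)
g(y_3) = b*y + (c1 - a1*y)*x1 + (c2 - a2*y)*x2 = 19*0.45 + 5.55*0.0 + 5.3*0.0 = 8.55 + 0.0 + 0.0 = 8.55


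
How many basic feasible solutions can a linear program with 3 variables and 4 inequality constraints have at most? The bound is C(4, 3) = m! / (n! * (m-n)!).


Each vertex corresponds to some choice of n active constraints out of m, so the number of vertices is at most C(m, n) = m! / (n!(m-n)!).
m = 4, n = 3
Numerator: 4 * 3 * 2
Denominator: 3! = 6
C(4, 3) = 4


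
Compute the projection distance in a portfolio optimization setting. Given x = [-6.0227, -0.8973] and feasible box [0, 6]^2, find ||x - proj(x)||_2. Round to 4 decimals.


Project each component onto [0, 6].
clip(-6.0227) = 0.0, clip(-0.8973) = 0.0
Projection = [0.0, 0.0]
Squared diffs: [36.2729, 0.8051]
Distance = sqrt(37.078) = 6.0892


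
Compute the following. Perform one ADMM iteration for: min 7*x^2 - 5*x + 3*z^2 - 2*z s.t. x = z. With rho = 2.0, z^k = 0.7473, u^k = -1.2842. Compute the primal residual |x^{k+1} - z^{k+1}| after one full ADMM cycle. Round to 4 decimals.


ADMM iteration with rho = 2.0, z^k = 0.7473, u^k = -1.2842
Step 1: x-update.
Minimize 7*x^2 - 5*x + (2.0/2)*(x - 0.7473 - 1.2842)^2
FOC: (2*7 + 2.0)*x = 5 + 2.0*(0.7473 + 1.2842)
x^{k+1} = 0.5664
Step 2: z-update.
Minimize 3*z^2 - 2*z + (2.0/2)*(0.5664 - z - 1.2842)^2
FOC: (2*3 + 2.0)*z = 2 + 2.0*(0.5664 - 1.2842)
z^{k+1} = 0.0706
Step 3: u-update.
u^{k+1} = -1.2842 + 0.5664 - 0.0706 = -0.7883
Step 4: Primal residual = |0.5664 - 0.0706| = 0.4959


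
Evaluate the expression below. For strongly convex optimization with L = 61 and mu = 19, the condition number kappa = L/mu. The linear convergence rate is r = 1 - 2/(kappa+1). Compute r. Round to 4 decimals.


Step 1: Compute the condition number.
kappa = L/mu = 61/19 = 3.2105
Step 2: Compute the convergence rate.
r = 1 - 2/(kappa + 1) = 1 - 2*mu/(L + mu) = (L - mu)/(L + mu) = 42/80 = 0.525


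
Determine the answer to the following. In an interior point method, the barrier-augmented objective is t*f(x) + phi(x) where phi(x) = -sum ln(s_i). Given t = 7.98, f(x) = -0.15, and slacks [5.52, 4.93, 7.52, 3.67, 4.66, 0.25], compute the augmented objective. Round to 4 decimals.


Step 1: Compute log-barrier.
ln values: [1.7084, 1.5953, 2.0176, 1.3002, 1.539, -1.3863]
phi = -(1.7084 + 1.5953 + 2.0176 + 1.3002 + 1.539 - 1.3863) = -6.7742
Step 2: Compute augmented objective.
t*f(x) = 7.98*-0.15 = -1.197
Total = -1.197 - 6.7742 = -7.9712


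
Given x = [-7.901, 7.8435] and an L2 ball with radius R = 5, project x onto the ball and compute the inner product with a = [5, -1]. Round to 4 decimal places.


Step 1: Compute ||x|| (intermediates to 6 decimals).
||x|| = sqrt((-7.901)^2 + 7.8435^2) = 11.133117
Step 2: Project.
Since ||x|| > R, scale = R/||x|| = 5/11.133117 = 0.449111, proj(x) = scale * x
proj(x) = [-3.548426, 3.522602]
Step 3: Dot product.
a^T * proj(x) = 5*(-3.548426) - 1*3.522602 = -21.2647


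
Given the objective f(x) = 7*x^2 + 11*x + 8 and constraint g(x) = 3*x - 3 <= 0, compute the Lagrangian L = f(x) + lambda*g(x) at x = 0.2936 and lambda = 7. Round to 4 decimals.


Step 1: Evaluate f(x).
f(0.2936) = 7*0.2936^2 + 11*0.2936 + 8 = 11.833
Step 2: Evaluate g(x).
g(0.2936) = 3*0.2936 - 3 = -2.1192
Step 3: Compute Lagrangian.
L = 11.833 + 7*-2.1192 = -3.0014


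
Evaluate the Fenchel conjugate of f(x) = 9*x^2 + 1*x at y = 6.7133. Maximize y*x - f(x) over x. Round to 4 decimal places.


f*(y) = sup_x {y*x - a*x^2 - b*x} = sup_x {(y-b)*x - a*x^2}
FOC: (y - b) - 2a*x = 0 => x* = (y - b)/(2a)
x* = (6.7133 - 1)/(2*9) = 0.3174
f*(6.7133) = (y-b)^2/(4a) = (6.7133 - 1)^2/(4*9)
= 32.6418/36 = 0.9067


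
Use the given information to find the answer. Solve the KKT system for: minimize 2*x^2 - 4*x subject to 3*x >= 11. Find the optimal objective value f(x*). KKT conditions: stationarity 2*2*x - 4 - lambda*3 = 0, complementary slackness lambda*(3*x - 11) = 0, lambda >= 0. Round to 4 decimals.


Step 1: Try lambda = 0 (constraint inactive).
x_unc = 4/(2*2) = 1.0
Check: 3*1.0 = 3.0 < 11 -- violated!
Step 2: Constraint must be active: 3*x = 11
x* = 11/3 = 3.6667 (rounded; the exact value 11/3 is used below)
lambda = (2*2*(11/3) - 4)/3 = 3.5556
Step 3: Compute optimal value.
f(x*) = 2*(11/3)^2 - 4*(11/3) = 12.2222


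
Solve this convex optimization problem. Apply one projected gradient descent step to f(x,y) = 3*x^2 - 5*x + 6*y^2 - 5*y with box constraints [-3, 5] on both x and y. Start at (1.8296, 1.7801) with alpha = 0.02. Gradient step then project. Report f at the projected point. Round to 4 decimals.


Step 1: Compute gradient at (1.8296, 1.7801).
grad_x = 2*3*1.8296 - 5 = 5.9776
grad_y = 2*6*1.7801 - 5 = 16.3612
Step 2: Gradient step.
x_raw = 1.8296 - 0.02*5.9776 = 1.71
y_raw = 1.7801 - 0.02*16.3612 = 1.4529
Step 3: Project onto [-3, 5].
x_proj = clip(1.71) = 1.71
y_proj = clip(1.4529) = 1.4529
Step 4: Evaluate f.
f(1.71, 1.4529) = 5.6233


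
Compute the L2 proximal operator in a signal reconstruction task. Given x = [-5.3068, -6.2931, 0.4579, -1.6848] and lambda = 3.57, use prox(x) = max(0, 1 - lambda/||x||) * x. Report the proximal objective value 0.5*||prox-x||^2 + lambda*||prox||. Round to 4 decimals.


Step 1: Compute ||x||.
||x|| = 8.4151
Step 2: Compute scaling factor.
scale = max(0, 1 - 3.57/8.4151) = 0.5758
Step 3: prox(x) = [-3.0554, -3.6233, 0.2636, -0.97]
||prox(x)|| = 4.8451
Step 4: Proximal objective.
0.5*||prox-x||^2 = 6.3725
lambda*||prox|| = 17.297
Total = 23.6694


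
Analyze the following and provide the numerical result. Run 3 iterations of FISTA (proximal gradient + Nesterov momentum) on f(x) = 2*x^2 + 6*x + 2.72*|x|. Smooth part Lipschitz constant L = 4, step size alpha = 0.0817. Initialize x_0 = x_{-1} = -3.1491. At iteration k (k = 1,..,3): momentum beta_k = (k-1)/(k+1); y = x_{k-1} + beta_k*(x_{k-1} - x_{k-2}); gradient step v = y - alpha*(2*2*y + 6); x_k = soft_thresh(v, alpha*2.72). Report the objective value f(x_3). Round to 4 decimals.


FISTA on f(x) = 2*x^2 + 6*x + 2.72*|x|
L = 4, alpha = 0.0817
Iteration 1: beta = 0.0, y = -3.1491 + 0.0*(-3.1491 + 3.1491) = -3.1491
  grad(y) = -6.5964, v = y - alpha*grad = -2.6102
  prox(v) = soft_thresh(-2.6102, 0.2222) = -2.388
Iteration 2: beta = 0.3333, y = -2.388 + 0.3333*(-2.388 + 3.1491) = -2.1342
  grad(y) = -2.5369, v = y - alpha*grad = -1.927
  prox(v) = soft_thresh(-1.927, 0.2222) = -1.7047
Iteration 3: beta = 0.5, y = -1.7047 + 0.5*(-1.7047 + 2.388) = -1.3631
  grad(y) = 0.5474, v = y - alpha*grad = -1.4079
  prox(v) = soft_thresh(-1.4079, 0.2222) = -1.1856
f(x_3) = 2*(-1.1856)^2 + 6*(-1.1856) + 2.72*|-1.1856| = -1.0774


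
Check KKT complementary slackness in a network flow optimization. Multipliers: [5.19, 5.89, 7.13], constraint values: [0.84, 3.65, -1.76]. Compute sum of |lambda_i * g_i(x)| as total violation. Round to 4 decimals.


KKT complementary slackness check:
lambda_1 * g_1 = 5.19 * 0.84 = 4.3596
lambda_2 * g_2 = 5.89 * 3.65 = 21.4985
lambda_3 * g_3 = 7.13 * -1.76 = -12.5488
Total violation = 4.3596 + 21.4985 + 12.5488 = 38.4069


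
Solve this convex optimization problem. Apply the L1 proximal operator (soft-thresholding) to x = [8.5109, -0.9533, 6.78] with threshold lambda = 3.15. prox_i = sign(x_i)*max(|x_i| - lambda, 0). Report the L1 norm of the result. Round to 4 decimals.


Soft-thresholding with lambda = 3.15:
prox(8.5109) = sign(8.5109)*max(|8.5109| - 3.15, 0) = 5.3609
prox(-0.9533) = sign(-0.9533)*max(|-0.9533| - 3.15, 0) = 0.0
prox(6.78) = sign(6.78)*max(|6.78| - 3.15, 0) = 3.63
prox(x) = [5.3609, 0.0, 3.63]
||prox(x)||_1 = 5.3609 + 0.0 + 3.63 = 8.9909


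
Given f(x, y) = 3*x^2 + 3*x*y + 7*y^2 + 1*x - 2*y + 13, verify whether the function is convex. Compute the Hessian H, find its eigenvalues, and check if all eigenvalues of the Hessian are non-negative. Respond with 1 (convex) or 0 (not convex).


The Hessian of f(x,y) = 3*x^2 + 3*x*y + 7*y^2 + 1*x - 2*y + 13 is:
H = [[6, 3], [3, 14]]
Trace = 6 + 14 = 20
Determinant = 6*14 - (3)^2 = 75
Discriminant = (20)^2 - 4*75 = 100.0
Eigenvalues: lambda_1 = 5.0, lambda_2 = 15.0
The function is convex.

1


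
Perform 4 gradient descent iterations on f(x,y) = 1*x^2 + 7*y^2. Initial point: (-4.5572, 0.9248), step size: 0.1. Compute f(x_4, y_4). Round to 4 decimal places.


Gradient descent on f(x,y) = 1*x^2 + 7*y^2.
Starting point: (-4.5572, 0.9248), alpha = 0.1
Step 1: grad_x = 2*1*-4.5572 = -9.1144, grad_y = 2*7*0.9248 = 12.9472
  x_1 = -4.5572 - 0.1*-9.1144 = -3.6458
  y_1 = 0.9248 - 0.1*12.9472 = -0.3699
Step 2: grad_x = 2*1*-3.6458 = -7.2915, grad_y = 2*7*-0.3699 = -5.1789
  x_2 = -3.6458 - 0.1*-7.2915 = -2.9166
  y_2 = -0.3699 - 0.1*-5.1789 = 0.148
Step 3: grad_x = 2*1*-2.9166 = -5.8332, grad_y = 2*7*0.148 = 2.0716
  x_3 = -2.9166 - 0.1*-5.8332 = -2.3333
  y_3 = 0.148 - 0.1*2.0716 = -0.0592
Step 4: grad_x = 2*1*-2.3333 = -4.6666, grad_y = 2*7*-0.0592 = -0.8286
  x_4 = -2.3333 - 0.1*-4.6666 = -1.8666
  y_4 = -0.0592 - 0.1*-0.8286 = 0.0237
f(-1.8666, 0.0237) = 1*(-1.8666)^2 + 7*0.0237^2 = 3.4882


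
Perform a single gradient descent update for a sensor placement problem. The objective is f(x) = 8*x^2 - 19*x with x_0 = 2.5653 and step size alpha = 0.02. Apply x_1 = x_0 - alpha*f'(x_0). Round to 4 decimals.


We compute the gradient at x_0 and apply the update.
f'(x) = 16*x - 19
f'(2.5653) = 16*2.5653 - 19 = 22.0448
x_1 = 2.5653 - 0.02*22.0448 = 2.1244


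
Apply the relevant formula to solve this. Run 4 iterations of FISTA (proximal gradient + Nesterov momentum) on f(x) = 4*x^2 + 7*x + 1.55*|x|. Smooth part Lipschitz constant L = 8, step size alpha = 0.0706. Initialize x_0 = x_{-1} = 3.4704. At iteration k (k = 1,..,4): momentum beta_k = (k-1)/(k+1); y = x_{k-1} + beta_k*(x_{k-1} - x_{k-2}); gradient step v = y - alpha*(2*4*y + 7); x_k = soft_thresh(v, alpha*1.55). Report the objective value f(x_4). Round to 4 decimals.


FISTA on f(x) = 4*x^2 + 7*x + 1.55*|x|
L = 8, alpha = 0.0706
Iteration 1: beta = 0.0, y = 3.4704 + 0.0*(3.4704 - 3.4704) = 3.4704
  grad(y) = 34.7632, v = y - alpha*grad = 1.0161
  prox(v) = soft_thresh(1.0161, 0.1094) = 0.9067
Iteration 2: beta = 0.3333, y = 0.9067 + 0.3333*(0.9067 - 3.4704) = 0.0521
  grad(y) = 7.4169, v = y - alpha*grad = -0.4715
  prox(v) = soft_thresh(-0.4715, 0.1094) = -0.3621
Iteration 3: beta = 0.5, y = -0.3621 + 0.5*(-0.3621 - 0.9067) = -0.9965
  grad(y) = -0.9718, v = y - alpha*grad = -0.9279
  prox(v) = soft_thresh(-0.9279, 0.1094) = -0.8184
Iteration 4: beta = 0.6, y = -0.8184 + 0.6*(-0.8184 + 0.3621) = -1.0922
  grad(y) = -1.738, v = y - alpha*grad = -0.9695
  prox(v) = soft_thresh(-0.9695, 0.1094) = -0.8601
f(x_4) = 4*(-0.8601)^2 + 7*(-0.8601) + 1.55*|-0.8601| = -1.7284


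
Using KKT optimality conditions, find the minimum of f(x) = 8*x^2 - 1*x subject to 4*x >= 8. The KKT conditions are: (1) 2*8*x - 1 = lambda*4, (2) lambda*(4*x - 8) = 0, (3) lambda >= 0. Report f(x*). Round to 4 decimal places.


Step 1: Try lambda = 0 (constraint inactive).
x_unc = 1/(2*8) = 0.0625
Check: 4*0.0625 = 0.25 < 8 -- violated!
Step 2: Constraint must be active: 4*x = 8
x* = 8/4 = 2.0
lambda = (2*8*2.0 - 1)/4 = 7.75
Step 3: Compute optimal value.
f(x*) = 8*2.0^2 - 1*2.0 = 30.0


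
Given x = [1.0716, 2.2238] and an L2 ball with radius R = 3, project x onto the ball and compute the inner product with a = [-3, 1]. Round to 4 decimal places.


Step 1: Compute ||x|| (intermediates to 6 decimals).
||x|| = sqrt(1.0716^2 + 2.2238^2) = 2.468524
Step 2: Project.
Since ||x|| <= R, proj = x (no scaling needed).
proj(x) = [1.0716, 2.2238]
Step 3: Dot product.
a^T * proj(x) = -3*1.0716 + 1*2.2238 = -0.991


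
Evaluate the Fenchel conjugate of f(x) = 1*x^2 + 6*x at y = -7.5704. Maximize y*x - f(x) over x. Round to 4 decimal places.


f*(y) = sup_x {y*x - a*x^2 - b*x} = sup_x {(y-b)*x - a*x^2}
FOC: (y - b) - 2a*x = 0 => x* = (y - b)/(2a)
x* = (-7.5704 - 6)/(2*1) = -6.7852
f*(-7.5704) = (y-b)^2/(4a) = (-7.5704 - 6)^2/(4*1)
= 184.1558/4 = 46.0389


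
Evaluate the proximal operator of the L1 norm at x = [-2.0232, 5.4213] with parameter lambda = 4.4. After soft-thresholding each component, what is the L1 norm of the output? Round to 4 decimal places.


Soft-thresholding with lambda = 4.4:
prox(-2.0232) = sign(-2.0232)*max(|-2.0232| - 4.4, 0) = 0.0
prox(5.4213) = sign(5.4213)*max(|5.4213| - 4.4, 0) = 1.0213
prox(x) = [0.0, 1.0213]
||prox(x)||_1 = 0.0 + 1.0213 = 1.0213


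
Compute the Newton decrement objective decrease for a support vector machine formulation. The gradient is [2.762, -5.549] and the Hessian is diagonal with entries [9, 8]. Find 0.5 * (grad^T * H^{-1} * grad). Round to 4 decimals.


Step 1: H is diagonal, so H^(-1) * g = [0.3069, -0.6936].
Step 2: g^T H^(-1) g = sum_i g_i^2 / H_ii
  = (2.762)^2/9 + (-5.549)^2/8
  = 0.8476 + 3.8489 = 4.6966
Step 3: Objective decrease = 0.5 * g^T H^(-1) g = 2.3483


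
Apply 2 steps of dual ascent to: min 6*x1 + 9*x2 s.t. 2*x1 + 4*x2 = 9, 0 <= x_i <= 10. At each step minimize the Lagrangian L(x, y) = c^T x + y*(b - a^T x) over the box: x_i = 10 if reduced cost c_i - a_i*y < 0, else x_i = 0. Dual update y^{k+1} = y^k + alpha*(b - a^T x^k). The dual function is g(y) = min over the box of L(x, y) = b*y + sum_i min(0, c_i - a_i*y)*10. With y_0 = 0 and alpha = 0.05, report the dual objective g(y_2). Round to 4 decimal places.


Dual ascent for LP: min 6*x1 + 9*x2, 2*x1 + 4*x2 = 9, 0 <= x_i <= 10
Step 1: y^k = 0.0, reduced costs: (6.0, 9.0)
  x^k = (0.0, 0.0), subgradient = b - a^T x = 9.0
  y^{k+1} = 0.0 + 0.05*9.0 = 0.45
Step 2: y^k = 0.45, reduced costs: (5.1, 7.2)
  x^k = (0.0, 0.0), subgradient = b - a^T x = 9.0
  y^{k+1} = 0.45 + 0.05*9.0 = 0.9
Dual objective at y_2 = 0.9: reduced costs (4.2, 5.4), box minimizer x = (0.0, 0.0)
g(y_2) = b*y + (c1 - a1*y)*x1 + (c2 - a2*y)*x2 = 9*0.9 + 4.2*0.0 + 5.4*0.0 = 8.1 + 0.0 + 0.0 = 8.1


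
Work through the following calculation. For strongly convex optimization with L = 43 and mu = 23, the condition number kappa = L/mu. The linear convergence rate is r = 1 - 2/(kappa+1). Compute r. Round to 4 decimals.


Step 1: Compute the condition number.
kappa = L/mu = 43/23 = 1.8696
Step 2: Compute the convergence rate.
r = 1 - 2/(kappa + 1) = 1 - 2*mu/(L + mu) = (L - mu)/(L + mu) = 20/66 = 0.303


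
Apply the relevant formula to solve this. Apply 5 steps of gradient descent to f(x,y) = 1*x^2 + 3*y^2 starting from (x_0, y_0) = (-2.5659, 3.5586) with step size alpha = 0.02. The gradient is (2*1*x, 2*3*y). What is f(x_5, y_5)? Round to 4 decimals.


Gradient descent on f(x,y) = 1*x^2 + 3*y^2.
Starting point: (-2.5659, 3.5586), alpha = 0.02
Step 1: grad_x = 2*1*-2.5659 = -5.1318, grad_y = 2*3*3.5586 = 21.3516
  x_1 = -2.5659 - 0.02*-5.1318 = -2.4633
  y_1 = 3.5586 - 0.02*21.3516 = 3.1316
Step 2: grad_x = 2*1*-2.4633 = -4.9265, grad_y = 2*3*3.1316 = 18.7894
  x_2 = -2.4633 - 0.02*-4.9265 = -2.3647
  y_2 = 3.1316 - 0.02*18.7894 = 2.7558
Step 3: grad_x = 2*1*-2.3647 = -4.7295, grad_y = 2*3*2.7558 = 16.5347
  x_3 = -2.3647 - 0.02*-4.7295 = -2.2701
  y_3 = 2.7558 - 0.02*16.5347 = 2.4251
Step 4: grad_x = 2*1*-2.2701 = -4.5403, grad_y = 2*3*2.4251 = 14.5505
  x_4 = -2.2701 - 0.02*-4.5403 = -2.1793
  y_4 = 2.4251 - 0.02*14.5505 = 2.1341
Step 5: grad_x = 2*1*-2.1793 = -4.3587, grad_y = 2*3*2.1341 = 12.8045
  x_5 = -2.1793 - 0.02*-4.3587 = -2.0922
  y_5 = 2.1341 - 0.02*12.8045 = 1.878
f(-2.0922, 1.878) = 1*(-2.0922)^2 + 3*1.878^2 = 14.9577


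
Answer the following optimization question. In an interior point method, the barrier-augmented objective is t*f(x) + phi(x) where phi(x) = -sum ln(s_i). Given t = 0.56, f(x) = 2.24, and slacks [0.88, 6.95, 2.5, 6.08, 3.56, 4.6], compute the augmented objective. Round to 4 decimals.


Step 1: Compute log-barrier.
ln values: [-0.1278, 1.9387, 0.9163, 1.805, 1.2698, 1.5261]
phi = -(-0.1278 + 1.9387 + 0.9163 + 1.805 + 1.2698 + 1.5261) = -7.328
Step 2: Compute augmented objective.
t*f(x) = 0.56*2.24 = 1.2544
Total = 1.2544 - 7.328 = -6.0736


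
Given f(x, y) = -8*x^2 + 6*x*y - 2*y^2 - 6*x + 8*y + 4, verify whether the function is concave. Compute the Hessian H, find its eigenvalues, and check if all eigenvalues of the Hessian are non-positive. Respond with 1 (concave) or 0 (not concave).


The Hessian of f(x,y) = -8*x^2 + 6*x*y - 2*y^2 - 6*x + 8*y + 4 is:
H = [[-16, 6], [6, -4]]
Trace = -16 - 4 = -20
Determinant = -16*-4 - (6)^2 = 28
Discriminant = (-20)^2 - 4*28 = 288.0
Eigenvalues: lambda_1 = -18.4853, lambda_2 = -1.5147
The function is concave.

1


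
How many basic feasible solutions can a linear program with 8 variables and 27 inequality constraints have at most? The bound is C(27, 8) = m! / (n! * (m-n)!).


Each vertex corresponds to some choice of n active constraints out of m, so the number of vertices is at most C(m, n) = m! / (n!(m-n)!).
m = 27, n = 8
Numerator: 27 * 26 * 25 * 24 * 23 * 22 * 21 * 20
Denominator: 8! = 40320
C(27, 8) = 2220075


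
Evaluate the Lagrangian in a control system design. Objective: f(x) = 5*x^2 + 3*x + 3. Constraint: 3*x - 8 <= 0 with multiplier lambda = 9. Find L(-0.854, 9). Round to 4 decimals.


Step 1: Evaluate f(x).
f(-0.854) = 5*(-0.854)^2 + 3*(-0.854) + 3 = 4.0846
Step 2: Evaluate g(x).
g(-0.854) = 3*-0.854 - 8 = -10.562
Step 3: Compute Lagrangian.
L = 4.0846 + 9*-10.562 = -90.9734


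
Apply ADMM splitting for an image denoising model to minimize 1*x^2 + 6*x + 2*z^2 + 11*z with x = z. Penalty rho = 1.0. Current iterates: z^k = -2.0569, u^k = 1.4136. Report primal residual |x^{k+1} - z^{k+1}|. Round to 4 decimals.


ADMM iteration with rho = 1.0, z^k = -2.0569, u^k = 1.4136
Step 1: x-update.
Minimize 1*x^2 + 6*x + (1.0/2)*(x + 2.0569 + 1.4136)^2
FOC: (2*1 + 1.0)*x = -6 + 1.0*(-2.0569 - 1.4136)
x^{k+1} = -3.1568
Step 2: z-update.
Minimize 2*z^2 + 11*z + (1.0/2)*(-3.1568 - z + 1.4136)^2
FOC: (2*2 + 1.0)*z = -11 + 1.0*(-3.1568 + 1.4136)
z^{k+1} = -2.5486
Step 3: u-update.
u^{k+1} = 1.4136 - 3.1568 + 2.5486 = 0.8054
Step 4: Primal residual = |-3.1568 + 2.5486| = 0.6082


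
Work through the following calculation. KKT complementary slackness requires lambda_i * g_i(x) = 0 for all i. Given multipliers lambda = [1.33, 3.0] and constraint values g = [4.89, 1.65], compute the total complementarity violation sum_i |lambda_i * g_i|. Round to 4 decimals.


KKT complementary slackness check:
lambda_1 * g_1 = 1.33 * 4.89 = 6.5037
lambda_2 * g_2 = 3.0 * 1.65 = 4.95
Total violation = 6.5037 + 4.95 = 11.4537


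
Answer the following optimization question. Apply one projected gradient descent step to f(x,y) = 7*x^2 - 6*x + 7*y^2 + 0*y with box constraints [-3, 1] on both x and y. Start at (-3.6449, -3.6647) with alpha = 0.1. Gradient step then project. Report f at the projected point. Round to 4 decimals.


Step 1: Compute gradient at (-3.6449, -3.6647).
grad_x = 2*7*-3.6449 - 6 = -57.0286
grad_y = 2*7*-3.6647 + 0 = -51.3058
Step 2: Gradient step.
x_raw = -3.6449 - 0.1*-57.0286 = 2.058
y_raw = -3.6647 - 0.1*-51.3058 = 1.4659
Step 3: Project onto [-3, 1].
x_proj = clip(2.058) = 1.0
y_proj = clip(1.4659) = 1.0
Step 4: Evaluate f.
f(1.0, 1.0) = 8.0


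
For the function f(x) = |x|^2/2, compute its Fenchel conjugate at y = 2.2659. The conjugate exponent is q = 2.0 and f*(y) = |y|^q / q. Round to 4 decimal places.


The conjugate exponent q satisfies 1/p + 1/q = 1.
p = 2, so q = 2/(2 - 1) = 2.0
|y|^q = 2.2659^2.0 = 5.1343
f*(2.2659) = 5.1343 / 2.0 = 2.5672


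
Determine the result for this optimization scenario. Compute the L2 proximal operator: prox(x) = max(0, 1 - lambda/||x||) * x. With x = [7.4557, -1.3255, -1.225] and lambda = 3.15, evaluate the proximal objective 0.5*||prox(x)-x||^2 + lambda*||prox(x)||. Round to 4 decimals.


Step 1: Compute ||x||.
||x|| = 7.6711
Step 2: Compute scaling factor.
scale = max(0, 1 - 3.15/7.6711) = 0.5894
Step 3: prox(x) = [4.3941, -0.7812, -0.722]
||prox(x)|| = 4.5211
Step 4: Proximal objective.
0.5*||prox-x||^2 = 4.9613
lambda*||prox|| = 14.2415
Total = 19.2026


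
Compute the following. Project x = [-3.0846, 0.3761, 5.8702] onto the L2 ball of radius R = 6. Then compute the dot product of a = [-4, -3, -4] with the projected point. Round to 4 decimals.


Step 1: Compute ||x|| (intermediates to 6 decimals).
||x|| = sqrt((-3.0846)^2 + 0.3761^2 + 5.8702^2) = 6.641947
Step 2: Project.
Since ||x|| > R, scale = R/||x|| = 6/6.641947 = 0.90335, proj(x) = scale * x
proj(x) = [-2.786473, 0.33975, 5.302845]
Step 3: Dot product.
a^T * proj(x) = -4*(-2.786473) - 3*0.33975 - 4*5.302845 = -11.0847


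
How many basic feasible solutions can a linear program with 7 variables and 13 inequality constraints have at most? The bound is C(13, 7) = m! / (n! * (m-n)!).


Each vertex corresponds to some choice of n active constraints out of m, so the number of vertices is at most C(m, n) = m! / (n!(m-n)!).
m = 13, n = 7
Numerator: 13 * 12 * 11 * 10 * 9 * 8 * 7
Denominator: 7! = 5040
C(13, 7) = 1716


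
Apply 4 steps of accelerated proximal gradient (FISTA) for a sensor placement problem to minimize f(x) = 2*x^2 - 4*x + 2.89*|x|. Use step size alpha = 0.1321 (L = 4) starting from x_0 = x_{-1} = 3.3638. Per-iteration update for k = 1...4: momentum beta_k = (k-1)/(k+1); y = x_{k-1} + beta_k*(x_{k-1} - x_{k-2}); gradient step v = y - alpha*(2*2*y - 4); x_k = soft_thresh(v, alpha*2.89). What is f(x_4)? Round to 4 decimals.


FISTA on f(x) = 2*x^2 - 4*x + 2.89*|x|
L = 4, alpha = 0.1321
Iteration 1: beta = 0.0, y = 3.3638 + 0.0*(3.3638 - 3.3638) = 3.3638
  grad(y) = 9.4552, v = y - alpha*grad = 2.1148
  prox(v) = soft_thresh(2.1148, 0.3818) = 1.733
Iteration 2: beta = 0.3333, y = 1.733 + 0.3333*(1.733 - 3.3638) = 1.1894
  grad(y) = 0.7576, v = y - alpha*grad = 1.0893
  prox(v) = soft_thresh(1.0893, 0.3818) = 0.7076
Iteration 3: beta = 0.5, y = 0.7076 + 0.5*(0.7076 - 1.733) = 0.1948
  grad(y) = -3.2207, v = y - alpha*grad = 0.6203
  prox(v) = soft_thresh(0.6203, 0.3818) = 0.2385
Iteration 4: beta = 0.6, y = 0.2385 + 0.6*(0.2385 - 0.7076) = -0.0429
  grad(y) = -4.1716, v = y - alpha*grad = 0.5082
  prox(v) = soft_thresh(0.5082, 0.3818) = 0.1264
f(x_4) = 2*0.1264^2 - 4*0.1264 + 2.89*|0.1264| = -0.1083


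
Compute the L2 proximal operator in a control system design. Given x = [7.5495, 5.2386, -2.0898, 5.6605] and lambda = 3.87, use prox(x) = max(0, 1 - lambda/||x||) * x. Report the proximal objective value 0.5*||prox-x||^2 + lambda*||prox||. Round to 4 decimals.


Step 1: Compute ||x||.
||x|| = 10.993
Step 2: Compute scaling factor.
scale = max(0, 1 - 3.87/10.993) = 0.648
Step 3: prox(x) = [4.8918, 3.3944, -1.3541, 3.6678]
||prox(x)|| = 7.123
Step 4: Proximal objective.
0.5*||prox-x||^2 = 7.4885
lambda*||prox|| = 27.566
Total = 35.0545


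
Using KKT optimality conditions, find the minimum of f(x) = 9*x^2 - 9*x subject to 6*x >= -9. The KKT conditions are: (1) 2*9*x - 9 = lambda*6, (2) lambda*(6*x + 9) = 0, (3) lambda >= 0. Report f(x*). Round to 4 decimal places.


Step 1: Try lambda = 0 (constraint inactive).
Stationarity: 2*9*x - 9 = 0
x* = 9/(2*9) = 0.5
Check constraint: 6*0.5 = 3.0 >= -9 -- satisfied.
Step 2: Compute optimal value.
f(x*) = 9*0.5^2 - 9*0.5 = -2.25


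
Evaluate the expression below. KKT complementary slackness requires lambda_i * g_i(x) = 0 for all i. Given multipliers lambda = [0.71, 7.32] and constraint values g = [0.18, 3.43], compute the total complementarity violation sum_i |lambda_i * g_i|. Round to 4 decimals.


KKT complementary slackness check:
lambda_1 * g_1 = 0.71 * 0.18 = 0.1278
lambda_2 * g_2 = 7.32 * 3.43 = 25.1076
Total violation = 0.1278 + 25.1076 = 25.2354


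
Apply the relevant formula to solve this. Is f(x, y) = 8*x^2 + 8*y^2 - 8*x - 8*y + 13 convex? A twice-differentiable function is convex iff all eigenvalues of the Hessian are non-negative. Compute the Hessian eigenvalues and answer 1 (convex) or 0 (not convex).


The Hessian of f(x,y) = 8*x^2 + 8*y^2 - 8*x - 8*y + 13 is:
H = [[16, 0], [0, 16]]
Trace = 16 + 16 = 32
Determinant = 16*16 - (0)^2 = 256
Discriminant = (32)^2 - 4*256 = 0.0
Eigenvalues: lambda_1 = 16.0, lambda_2 = 16.0
The function is convex.

1


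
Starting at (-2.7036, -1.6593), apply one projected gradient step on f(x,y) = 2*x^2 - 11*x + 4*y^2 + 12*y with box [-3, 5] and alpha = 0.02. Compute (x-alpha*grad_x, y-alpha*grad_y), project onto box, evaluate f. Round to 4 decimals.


Step 1: Compute gradient at (-2.7036, -1.6593).
grad_x = 2*2*-2.7036 - 11 = -21.8144
grad_y = 2*4*-1.6593 + 12 = -1.2744
Step 2: Gradient step.
x_raw = -2.7036 - 0.02*-21.8144 = -2.2673
y_raw = -1.6593 - 0.02*-1.2744 = -1.6338
Step 3: Project onto [-3, 5].
x_proj = clip(-2.2673) = -2.2673
y_proj = clip(-1.6338) = -1.6338
Step 4: Evaluate f.
f(-2.2673, -1.6338) = 26.2935


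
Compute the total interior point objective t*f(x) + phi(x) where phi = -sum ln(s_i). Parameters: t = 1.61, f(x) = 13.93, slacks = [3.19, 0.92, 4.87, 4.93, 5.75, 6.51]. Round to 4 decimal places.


Step 1: Compute log-barrier.
ln values: [1.16, -0.0834, 1.5831, 1.5953, 1.7492, 1.8733]
phi = -(1.16 - 0.0834 + 1.5831 + 1.5953 + 1.7492 + 1.8733) = -7.8776
Step 2: Compute augmented objective.
t*f(x) = 1.61*13.93 = 22.4273
Total = 22.4273 - 7.8776 = 14.5497


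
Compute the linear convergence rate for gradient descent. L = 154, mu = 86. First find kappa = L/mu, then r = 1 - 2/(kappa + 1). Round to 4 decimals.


Step 1: Compute the condition number.
kappa = L/mu = 154/86 = 1.7907
Step 2: Compute the convergence rate.
r = 1 - 2/(kappa + 1) = 1 - 2*mu/(L + mu) = (L - mu)/(L + mu) = 68/240 = 0.2833


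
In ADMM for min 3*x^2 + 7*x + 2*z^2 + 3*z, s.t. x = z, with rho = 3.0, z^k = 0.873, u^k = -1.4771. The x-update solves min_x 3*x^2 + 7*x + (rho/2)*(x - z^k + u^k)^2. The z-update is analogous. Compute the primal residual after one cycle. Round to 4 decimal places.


ADMM iteration with rho = 3.0, z^k = 0.873, u^k = -1.4771
Step 1: x-update.
Minimize 3*x^2 + 7*x + (3.0/2)*(x - 0.873 - 1.4771)^2
FOC: (2*3 + 3.0)*x = -7 + 3.0*(0.873 + 1.4771)
x^{k+1} = 0.0056
Step 2: z-update.
Minimize 2*z^2 + 3*z + (3.0/2)*(0.0056 - z - 1.4771)^2
FOC: (2*2 + 3.0)*z = -3 + 3.0*(0.0056 - 1.4771)
z^{k+1} = -1.0592
Step 3: u-update.
u^{k+1} = -1.4771 + 0.0056 + 1.0592 = -0.4123
Step 4: Primal residual = |0.0056 + 1.0592| = 1.0648


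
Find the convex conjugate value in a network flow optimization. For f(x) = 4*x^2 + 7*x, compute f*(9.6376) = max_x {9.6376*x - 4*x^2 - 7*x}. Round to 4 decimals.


f*(y) = sup_x {y*x - a*x^2 - b*x} = sup_x {(y-b)*x - a*x^2}
FOC: (y - b) - 2a*x = 0 => x* = (y - b)/(2a)
x* = (9.6376 - 7)/(2*4) = 0.3297
f*(9.6376) = (y-b)^2/(4a) = (9.6376 - 7)^2/(4*4)
= 6.9569/16 = 0.4348


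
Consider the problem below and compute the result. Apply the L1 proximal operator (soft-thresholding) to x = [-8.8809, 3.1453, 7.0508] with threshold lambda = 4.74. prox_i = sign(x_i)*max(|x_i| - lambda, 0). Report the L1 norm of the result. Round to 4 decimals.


Soft-thresholding with lambda = 4.74:
prox(-8.8809) = sign(-8.8809)*max(|-8.8809| - 4.74, 0) = -4.1409
prox(3.1453) = sign(3.1453)*max(|3.1453| - 4.74, 0) = 0.0
prox(7.0508) = sign(7.0508)*max(|7.0508| - 4.74, 0) = 2.3108
prox(x) = [-4.1409, 0.0, 2.3108]
||prox(x)||_1 = 4.1409 + 0.0 + 2.3108 = 6.4517


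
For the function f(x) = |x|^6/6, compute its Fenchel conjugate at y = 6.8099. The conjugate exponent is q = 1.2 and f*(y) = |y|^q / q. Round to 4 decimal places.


The conjugate exponent q satisfies 1/p + 1/q = 1.
p = 6, so q = 6/(6 - 1) = 1.2
|y|^q = 6.8099^1.2 = 9.9947
f*(6.8099) = 9.9947 / 1.2 = 8.3289


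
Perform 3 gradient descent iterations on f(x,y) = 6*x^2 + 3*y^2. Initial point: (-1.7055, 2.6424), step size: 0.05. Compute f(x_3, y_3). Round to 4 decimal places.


Gradient descent on f(x,y) = 6*x^2 + 3*y^2.
Starting point: (-1.7055, 2.6424), alpha = 0.05
Step 1: grad_x = 2*6*-1.7055 = -20.466, grad_y = 2*3*2.6424 = 15.8544
  x_1 = -1.7055 - 0.05*-20.466 = -0.6822
  y_1 = 2.6424 - 0.05*15.8544 = 1.8497
Step 2: grad_x = 2*6*-0.6822 = -8.1864, grad_y = 2*3*1.8497 = 11.0981
  x_2 = -0.6822 - 0.05*-8.1864 = -0.2729
  y_2 = 1.8497 - 0.05*11.0981 = 1.2948
Step 3: grad_x = 2*6*-0.2729 = -3.2746, grad_y = 2*3*1.2948 = 7.7687
  x_3 = -0.2729 - 0.05*-3.2746 = -0.1092
  y_3 = 1.2948 - 0.05*7.7687 = 0.9063
f(-0.1092, 0.9063) = 6*(-0.1092)^2 + 3*0.9063^2 = 2.5359


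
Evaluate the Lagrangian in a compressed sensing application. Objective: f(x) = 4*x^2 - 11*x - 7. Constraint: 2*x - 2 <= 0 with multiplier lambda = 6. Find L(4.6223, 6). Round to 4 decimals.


Step 1: Evaluate f(x).
f(4.6223) = 4*4.6223^2 - 11*4.6223 - 7 = 27.6173
Step 2: Evaluate g(x).
g(4.6223) = 2*4.6223 - 2 = 7.2446
Step 3: Compute Lagrangian.
L = 27.6173 + 6*7.2446 = 71.0849


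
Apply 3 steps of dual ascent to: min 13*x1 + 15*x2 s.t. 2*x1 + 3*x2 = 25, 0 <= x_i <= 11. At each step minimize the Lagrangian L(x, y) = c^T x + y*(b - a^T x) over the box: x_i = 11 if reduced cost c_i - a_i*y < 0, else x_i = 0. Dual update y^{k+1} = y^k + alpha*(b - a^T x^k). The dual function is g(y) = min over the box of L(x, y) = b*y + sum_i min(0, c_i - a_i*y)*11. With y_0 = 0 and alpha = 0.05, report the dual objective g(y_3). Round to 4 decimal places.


Dual ascent for LP: min 13*x1 + 15*x2, 2*x1 + 3*x2 = 25, 0 <= x_i <= 11
Step 1: y^k = 0.0, reduced costs: (13.0, 15.0)
  x^k = (0.0, 0.0), subgradient = b - a^T x = 25.0
  y^{k+1} = 0.0 + 0.05*25.0 = 1.25
Step 2: y^k = 1.25, reduced costs: (10.5, 11.25)
  x^k = (0.0, 0.0), subgradient = b - a^T x = 25.0
  y^{k+1} = 1.25 + 0.05*25.0 = 2.5
Step 3: y^k = 2.5, reduced costs: (8.0, 7.5)
  x^k = (0.0, 0.0), subgradient = b - a^T x = 25.0
  y^{k+1} = 2.5 + 0.05*25.0 = 3.75
Dual objective at y_3 = 3.75: reduced costs (5.5, 3.75), box minimizer x = (0.0, 0.0)
g(y_3) = b*y + (c1 - a1*y)*x1 + (c2 - a2*y)*x2 = 25*3.75 + 5.5*0.0 + 3.75*0.0 = 93.75 + 0.0 + 0.0 = 93.75


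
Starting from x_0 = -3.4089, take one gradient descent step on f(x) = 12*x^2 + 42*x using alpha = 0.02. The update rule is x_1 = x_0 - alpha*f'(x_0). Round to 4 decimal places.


We compute the gradient at x_0 and apply the update.
f'(x) = 24*x + 42
f'(-3.4089) = 24*-3.4089 + 42 = -39.8136
x_1 = -3.4089 - 0.02*-39.8136 = -2.6126


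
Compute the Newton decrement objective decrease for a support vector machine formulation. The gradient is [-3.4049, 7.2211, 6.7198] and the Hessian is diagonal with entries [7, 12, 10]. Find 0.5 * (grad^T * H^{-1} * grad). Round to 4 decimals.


Step 1: H is diagonal, so H^(-1) * g = [-0.4864, 0.6018, 0.672].
Step 2: g^T H^(-1) g = sum_i g_i^2 / H_ii
  = (-3.4049)^2/7 + (7.2211)^2/12 + (6.7198)^2/10
  = 1.6562 + 4.3454 + 4.5156 = 10.5171
Step 3: Objective decrease = 0.5 * g^T H^(-1) g = 5.2586


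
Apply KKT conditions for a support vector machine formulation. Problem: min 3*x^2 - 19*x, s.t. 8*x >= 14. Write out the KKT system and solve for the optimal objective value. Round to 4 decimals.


Step 1: Try lambda = 0 (constraint inactive).
Stationarity: 2*3*x - 19 = 0
x* = 19/(2*3) = 19/6 = 3.1667 (rounded; the exact value 19/6 is used below)
Check constraint: 8*3.1667 = 25.3336 >= 14 -- satisfied.
Step 2: Compute optimal value.
f(x*) = 3*(19/6)^2 - 19*(19/6) = -30.0833


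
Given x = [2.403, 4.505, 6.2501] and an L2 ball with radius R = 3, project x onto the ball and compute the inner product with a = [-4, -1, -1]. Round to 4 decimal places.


Step 1: Compute ||x|| (intermediates to 6 decimals).
||x|| = sqrt(2.403^2 + 4.505^2 + 6.2501^2) = 8.070513
Step 2: Project.
Since ||x|| > R, scale = R/||x|| = 3/8.070513 = 0.371724, proj(x) = scale * x
proj(x) = [0.893253, 1.674617, 2.323312]
Step 3: Dot product.
a^T * proj(x) = -4*0.893253 - 1*1.674617 - 1*2.323312 = -7.5709


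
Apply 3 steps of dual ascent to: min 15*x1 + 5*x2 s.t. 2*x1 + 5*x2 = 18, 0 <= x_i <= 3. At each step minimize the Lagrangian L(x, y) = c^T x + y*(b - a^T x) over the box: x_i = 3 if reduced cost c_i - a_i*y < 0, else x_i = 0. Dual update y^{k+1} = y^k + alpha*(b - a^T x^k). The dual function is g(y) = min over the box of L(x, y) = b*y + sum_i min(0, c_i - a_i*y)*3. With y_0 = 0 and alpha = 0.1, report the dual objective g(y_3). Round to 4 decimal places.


Dual ascent for LP: min 15*x1 + 5*x2, 2*x1 + 5*x2 = 18, 0 <= x_i <= 3
Step 1: y^k = 0.0, reduced costs: (15.0, 5.0)
  x^k = (0.0, 0.0), subgradient = b - a^T x = 18.0
  y^{k+1} = 0.0 + 0.1*18.0 = 1.8
Step 2: y^k = 1.8, reduced costs: (11.4, -4.0)
  x^k = (0.0, 3.0), subgradient = b - a^T x = 3.0
  y^{k+1} = 1.8 + 0.1*3.0 = 2.1
Step 3: y^k = 2.1, reduced costs: (10.8, -5.5)
  x^k = (0.0, 3.0), subgradient = b - a^T x = 3.0
  y^{k+1} = 2.1 + 0.1*3.0 = 2.4
Dual objective at y_3 = 2.4: reduced costs (10.2, -7.0), box minimizer x = (0.0, 3.0)
g(y_3) = b*y + (c1 - a1*y)*x1 + (c2 - a2*y)*x2 = 18*2.4 + 10.2*0.0 + (-7.0)*3.0 = 43.2 + 0.0 - 21.0 = 22.2
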